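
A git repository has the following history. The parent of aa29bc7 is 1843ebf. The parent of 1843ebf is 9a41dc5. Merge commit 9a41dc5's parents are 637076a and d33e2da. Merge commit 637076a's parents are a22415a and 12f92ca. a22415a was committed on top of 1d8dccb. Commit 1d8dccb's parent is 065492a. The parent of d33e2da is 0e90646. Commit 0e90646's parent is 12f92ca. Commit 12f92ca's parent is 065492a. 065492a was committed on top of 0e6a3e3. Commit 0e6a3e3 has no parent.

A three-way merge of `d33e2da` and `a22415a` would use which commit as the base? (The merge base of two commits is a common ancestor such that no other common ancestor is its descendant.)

065492a

Ancestors of d33e2da: {065492a, 0e6a3e3, 0e90646, 12f92ca, d33e2da}.
Ancestors of a22415a: {065492a, 0e6a3e3, 1d8dccb, a22415a}.
Common ancestors: {065492a, 0e6a3e3}.
Among these, 065492a is not an ancestor of any other common ancestor — it is the merge base.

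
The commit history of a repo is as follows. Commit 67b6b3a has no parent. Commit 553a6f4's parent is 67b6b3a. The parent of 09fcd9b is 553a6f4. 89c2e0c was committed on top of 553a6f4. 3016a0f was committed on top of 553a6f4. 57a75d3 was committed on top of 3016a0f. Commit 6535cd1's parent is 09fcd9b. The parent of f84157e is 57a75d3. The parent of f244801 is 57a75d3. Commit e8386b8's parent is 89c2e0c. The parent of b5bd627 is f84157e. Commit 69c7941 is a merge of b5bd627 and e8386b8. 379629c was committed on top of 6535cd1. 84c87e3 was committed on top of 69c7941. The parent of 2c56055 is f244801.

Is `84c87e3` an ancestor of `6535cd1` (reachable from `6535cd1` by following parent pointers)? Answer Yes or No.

Ancestors of 6535cd1: {09fcd9b, 553a6f4, 6535cd1, 67b6b3a}.
84c87e3 is not in that set, so it is not an ancestor of 6535cd1.

No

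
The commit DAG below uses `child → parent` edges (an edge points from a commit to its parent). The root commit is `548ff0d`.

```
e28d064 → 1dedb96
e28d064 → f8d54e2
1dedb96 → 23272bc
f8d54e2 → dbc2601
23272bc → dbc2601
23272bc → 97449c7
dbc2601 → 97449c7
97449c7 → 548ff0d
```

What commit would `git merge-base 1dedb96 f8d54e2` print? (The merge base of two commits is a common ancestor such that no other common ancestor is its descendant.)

dbc2601

Ancestors of 1dedb96: {1dedb96, 23272bc, 548ff0d, 97449c7, dbc2601}.
Ancestors of f8d54e2: {548ff0d, 97449c7, dbc2601, f8d54e2}.
Common ancestors: {548ff0d, 97449c7, dbc2601}.
Among these, dbc2601 is not an ancestor of any other common ancestor — it is the merge base.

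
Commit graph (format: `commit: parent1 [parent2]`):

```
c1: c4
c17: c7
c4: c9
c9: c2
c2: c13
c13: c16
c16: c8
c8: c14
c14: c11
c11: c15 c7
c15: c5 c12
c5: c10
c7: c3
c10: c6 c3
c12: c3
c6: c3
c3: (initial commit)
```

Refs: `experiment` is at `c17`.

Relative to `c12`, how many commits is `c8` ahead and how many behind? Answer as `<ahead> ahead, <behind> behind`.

Reachable from c8: {c10, c11, c12, c14, c15, c3, c5, c6, c7, c8}.
Reachable from c12: {c12, c3}.
Only in c8's history (ahead): {c10, c11, c14, c15, c5, c6, c7, c8} — 8.
Only in c12's history (behind): {} — 0.

8 ahead, 0 behind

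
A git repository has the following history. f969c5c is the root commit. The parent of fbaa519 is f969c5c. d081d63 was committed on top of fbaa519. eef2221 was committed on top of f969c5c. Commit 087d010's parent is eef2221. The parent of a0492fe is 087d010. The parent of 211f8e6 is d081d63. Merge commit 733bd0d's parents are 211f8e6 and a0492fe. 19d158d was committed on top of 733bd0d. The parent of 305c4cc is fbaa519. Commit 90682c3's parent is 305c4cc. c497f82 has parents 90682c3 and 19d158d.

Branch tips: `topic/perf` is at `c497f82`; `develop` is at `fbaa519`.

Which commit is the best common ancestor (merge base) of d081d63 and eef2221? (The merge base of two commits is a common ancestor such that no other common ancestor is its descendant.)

Ancestors of d081d63: {d081d63, f969c5c, fbaa519}.
Ancestors of eef2221: {eef2221, f969c5c}.
Common ancestors: {f969c5c}.
The only common ancestor is f969c5c, so it is the merge base.

f969c5c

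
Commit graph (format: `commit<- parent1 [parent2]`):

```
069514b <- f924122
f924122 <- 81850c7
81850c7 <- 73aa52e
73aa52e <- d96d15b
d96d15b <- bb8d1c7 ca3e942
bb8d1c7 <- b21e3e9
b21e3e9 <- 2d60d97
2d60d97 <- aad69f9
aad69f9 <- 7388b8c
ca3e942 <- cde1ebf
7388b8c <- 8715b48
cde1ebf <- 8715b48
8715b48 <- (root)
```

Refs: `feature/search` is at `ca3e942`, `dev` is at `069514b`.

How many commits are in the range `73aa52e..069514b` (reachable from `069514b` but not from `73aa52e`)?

Reachable from 069514b: {069514b, 2d60d97, 7388b8c, 73aa52e, 81850c7, 8715b48, aad69f9, b21e3e9, bb8d1c7, ca3e942, cde1ebf, d96d15b, f924122}.
Reachable from 73aa52e: {2d60d97, 7388b8c, 73aa52e, 8715b48, aad69f9, b21e3e9, bb8d1c7, ca3e942, cde1ebf, d96d15b}.
In 069514b's history but not 73aa52e's: {069514b, 81850c7, f924122} — 3 commits.

3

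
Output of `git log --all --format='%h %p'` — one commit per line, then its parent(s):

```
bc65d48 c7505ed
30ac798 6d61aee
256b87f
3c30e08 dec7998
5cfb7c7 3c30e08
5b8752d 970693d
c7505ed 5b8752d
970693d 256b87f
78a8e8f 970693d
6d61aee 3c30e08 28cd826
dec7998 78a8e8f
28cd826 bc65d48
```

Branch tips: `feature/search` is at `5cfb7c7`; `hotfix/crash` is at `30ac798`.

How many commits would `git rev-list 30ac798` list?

11

Walking parent pointers from 30ac798: reachable set = {256b87f, 28cd826, 30ac798, 3c30e08, 5b8752d, 6d61aee, 78a8e8f, 970693d, bc65d48, c7505ed, dec7998}.
That is 11 commits.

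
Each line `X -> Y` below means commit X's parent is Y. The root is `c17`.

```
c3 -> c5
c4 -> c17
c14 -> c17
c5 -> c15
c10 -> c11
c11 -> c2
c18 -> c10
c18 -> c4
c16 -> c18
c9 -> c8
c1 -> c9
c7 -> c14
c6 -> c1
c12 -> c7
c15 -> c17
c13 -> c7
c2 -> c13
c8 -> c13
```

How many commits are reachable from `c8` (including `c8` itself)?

Walking parent pointers from c8: reachable set = {c13, c14, c17, c7, c8}.
That is 5 commits.

5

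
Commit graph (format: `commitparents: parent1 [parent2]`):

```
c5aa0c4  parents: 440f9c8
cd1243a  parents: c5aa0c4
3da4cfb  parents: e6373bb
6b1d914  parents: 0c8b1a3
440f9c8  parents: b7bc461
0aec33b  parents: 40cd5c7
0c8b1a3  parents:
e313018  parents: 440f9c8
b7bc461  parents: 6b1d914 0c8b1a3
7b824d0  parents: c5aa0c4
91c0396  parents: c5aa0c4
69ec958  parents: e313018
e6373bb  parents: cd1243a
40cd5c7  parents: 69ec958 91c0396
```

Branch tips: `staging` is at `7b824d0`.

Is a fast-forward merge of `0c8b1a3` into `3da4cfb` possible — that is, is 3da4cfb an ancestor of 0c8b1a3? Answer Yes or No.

A fast-forward from 3da4cfb to 0c8b1a3 is possible iff 3da4cfb is an ancestor of 0c8b1a3.
Ancestors of 0c8b1a3: {0c8b1a3}.
3da4cfb is not among them, so fast-forward is not possible.

No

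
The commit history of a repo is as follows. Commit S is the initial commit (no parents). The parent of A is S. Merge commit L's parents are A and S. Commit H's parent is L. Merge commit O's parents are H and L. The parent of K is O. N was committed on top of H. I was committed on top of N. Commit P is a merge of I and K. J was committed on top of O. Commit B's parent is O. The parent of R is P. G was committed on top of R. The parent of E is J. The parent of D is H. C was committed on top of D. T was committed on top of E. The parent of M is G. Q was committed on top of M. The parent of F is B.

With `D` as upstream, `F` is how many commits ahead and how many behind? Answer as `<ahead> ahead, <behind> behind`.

3 ahead, 1 behind

Reachable from F: {A, B, F, H, L, O, S}.
Reachable from D: {A, D, H, L, S}.
Only in F's history (ahead): {B, F, O} — 3.
Only in D's history (behind): {D} — 1.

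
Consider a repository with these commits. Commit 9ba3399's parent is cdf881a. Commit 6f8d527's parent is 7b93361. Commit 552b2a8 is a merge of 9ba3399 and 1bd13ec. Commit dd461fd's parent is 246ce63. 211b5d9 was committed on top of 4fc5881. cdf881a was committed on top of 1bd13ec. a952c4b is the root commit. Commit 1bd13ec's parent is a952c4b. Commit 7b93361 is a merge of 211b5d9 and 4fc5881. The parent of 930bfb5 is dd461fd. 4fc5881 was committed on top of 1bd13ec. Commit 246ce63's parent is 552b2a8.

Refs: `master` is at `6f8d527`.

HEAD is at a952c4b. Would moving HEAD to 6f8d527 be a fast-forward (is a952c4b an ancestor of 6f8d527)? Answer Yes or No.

A fast-forward from a952c4b to 6f8d527 is possible iff a952c4b is an ancestor of 6f8d527.
Ancestors of 6f8d527: {1bd13ec, 211b5d9, 4fc5881, 6f8d527, 7b93361, a952c4b}.
a952c4b is among them, so fast-forward is possible.

Yes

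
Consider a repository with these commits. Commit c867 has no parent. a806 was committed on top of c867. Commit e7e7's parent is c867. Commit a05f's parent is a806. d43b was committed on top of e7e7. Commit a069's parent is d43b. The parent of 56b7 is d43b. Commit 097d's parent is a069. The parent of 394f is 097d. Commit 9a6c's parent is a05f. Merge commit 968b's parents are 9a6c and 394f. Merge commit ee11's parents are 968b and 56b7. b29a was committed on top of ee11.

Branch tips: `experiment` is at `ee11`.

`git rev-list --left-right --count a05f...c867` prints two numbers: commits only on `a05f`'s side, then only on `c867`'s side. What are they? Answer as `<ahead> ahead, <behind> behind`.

2 ahead, 0 behind

Reachable from a05f: {a05f, a806, c867}.
Reachable from c867: {c867}.
Only in a05f's history (ahead): {a05f, a806} — 2.
Only in c867's history (behind): {} — 0.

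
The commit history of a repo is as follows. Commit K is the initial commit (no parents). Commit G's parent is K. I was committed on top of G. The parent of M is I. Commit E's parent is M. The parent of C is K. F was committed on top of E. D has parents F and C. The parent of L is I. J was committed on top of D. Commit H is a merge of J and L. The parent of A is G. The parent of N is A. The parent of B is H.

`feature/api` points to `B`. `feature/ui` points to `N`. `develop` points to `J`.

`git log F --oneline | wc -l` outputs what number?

Walking parent pointers from F: reachable set = {E, F, G, I, K, M}.
That is 6 commits.

6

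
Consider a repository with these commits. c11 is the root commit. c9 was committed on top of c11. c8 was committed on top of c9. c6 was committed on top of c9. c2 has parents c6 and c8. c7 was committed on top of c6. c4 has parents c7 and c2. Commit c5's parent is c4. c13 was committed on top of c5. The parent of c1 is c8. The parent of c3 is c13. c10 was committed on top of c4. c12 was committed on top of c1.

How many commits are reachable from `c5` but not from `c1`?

Reachable from c5: {c11, c2, c4, c5, c6, c7, c8, c9}.
Reachable from c1: {c1, c11, c8, c9}.
In c5's history but not c1's: {c2, c4, c5, c6, c7} — 5 commits.

5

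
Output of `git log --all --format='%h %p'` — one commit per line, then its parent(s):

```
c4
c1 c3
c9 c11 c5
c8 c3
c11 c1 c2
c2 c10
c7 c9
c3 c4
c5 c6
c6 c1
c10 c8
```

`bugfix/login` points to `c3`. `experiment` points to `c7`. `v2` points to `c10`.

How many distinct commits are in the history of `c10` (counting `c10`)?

4

Walking parent pointers from c10: reachable set = {c10, c3, c4, c8}.
That is 4 commits.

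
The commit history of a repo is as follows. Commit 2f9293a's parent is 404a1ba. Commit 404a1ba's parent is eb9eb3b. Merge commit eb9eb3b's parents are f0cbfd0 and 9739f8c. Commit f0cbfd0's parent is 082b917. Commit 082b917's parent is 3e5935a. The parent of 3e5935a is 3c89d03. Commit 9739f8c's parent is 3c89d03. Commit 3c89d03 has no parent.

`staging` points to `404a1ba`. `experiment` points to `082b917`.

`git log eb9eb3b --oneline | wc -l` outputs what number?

6

Walking parent pointers from eb9eb3b: reachable set = {082b917, 3c89d03, 3e5935a, 9739f8c, eb9eb3b, f0cbfd0}.
That is 6 commits.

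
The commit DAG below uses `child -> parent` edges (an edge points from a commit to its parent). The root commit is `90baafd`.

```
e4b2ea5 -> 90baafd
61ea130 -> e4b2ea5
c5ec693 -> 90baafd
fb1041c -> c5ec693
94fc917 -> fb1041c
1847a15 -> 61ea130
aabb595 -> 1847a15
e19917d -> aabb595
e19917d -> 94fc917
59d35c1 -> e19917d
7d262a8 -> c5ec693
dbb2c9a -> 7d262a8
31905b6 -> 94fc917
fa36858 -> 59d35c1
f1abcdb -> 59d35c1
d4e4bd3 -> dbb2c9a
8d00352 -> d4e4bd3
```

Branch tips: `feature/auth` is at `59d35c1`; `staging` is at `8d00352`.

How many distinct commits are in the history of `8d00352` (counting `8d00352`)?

Walking parent pointers from 8d00352: reachable set = {7d262a8, 8d00352, 90baafd, c5ec693, d4e4bd3, dbb2c9a}.
That is 6 commits.

6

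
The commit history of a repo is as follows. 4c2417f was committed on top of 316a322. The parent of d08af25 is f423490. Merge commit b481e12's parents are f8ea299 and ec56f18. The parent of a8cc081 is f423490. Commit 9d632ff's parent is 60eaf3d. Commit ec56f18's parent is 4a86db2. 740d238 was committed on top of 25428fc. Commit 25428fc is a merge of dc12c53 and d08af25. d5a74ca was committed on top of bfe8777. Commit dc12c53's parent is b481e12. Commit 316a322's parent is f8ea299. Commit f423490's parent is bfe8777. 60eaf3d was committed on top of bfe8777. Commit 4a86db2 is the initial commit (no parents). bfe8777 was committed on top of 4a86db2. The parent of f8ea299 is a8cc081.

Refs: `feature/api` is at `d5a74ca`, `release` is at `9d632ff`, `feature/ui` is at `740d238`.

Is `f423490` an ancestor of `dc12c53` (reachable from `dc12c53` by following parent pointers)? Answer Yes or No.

Yes

Ancestors of dc12c53 (commits reachable by following parents): {4a86db2, a8cc081, b481e12, bfe8777, dc12c53, ec56f18, f423490, f8ea299}.
f423490 is in that set, so it is an ancestor of dc12c53.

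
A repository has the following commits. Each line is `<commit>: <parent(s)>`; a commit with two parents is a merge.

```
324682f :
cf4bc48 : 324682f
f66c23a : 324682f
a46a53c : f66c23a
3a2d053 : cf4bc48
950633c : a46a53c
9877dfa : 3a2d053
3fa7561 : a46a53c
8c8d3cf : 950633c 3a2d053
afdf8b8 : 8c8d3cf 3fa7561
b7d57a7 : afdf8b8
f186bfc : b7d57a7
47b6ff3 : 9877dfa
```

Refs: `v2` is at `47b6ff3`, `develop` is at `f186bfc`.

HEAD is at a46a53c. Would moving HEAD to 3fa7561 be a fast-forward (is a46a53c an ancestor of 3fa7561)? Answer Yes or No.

A fast-forward from a46a53c to 3fa7561 is possible iff a46a53c is an ancestor of 3fa7561.
Ancestors of 3fa7561: {324682f, 3fa7561, a46a53c, f66c23a}.
a46a53c is among them, so fast-forward is possible.

Yes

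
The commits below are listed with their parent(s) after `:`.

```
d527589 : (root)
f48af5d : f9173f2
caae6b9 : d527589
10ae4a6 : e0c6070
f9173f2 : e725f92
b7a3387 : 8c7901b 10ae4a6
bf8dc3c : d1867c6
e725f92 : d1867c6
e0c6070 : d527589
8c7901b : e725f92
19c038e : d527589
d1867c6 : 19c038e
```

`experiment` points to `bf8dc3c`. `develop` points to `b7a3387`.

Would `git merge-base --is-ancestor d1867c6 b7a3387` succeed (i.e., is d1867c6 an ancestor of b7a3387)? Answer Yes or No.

Yes

Ancestors of b7a3387 (commits reachable by following parents): {10ae4a6, 19c038e, 8c7901b, b7a3387, d1867c6, d527589, e0c6070, e725f92}.
d1867c6 is in that set, so it is an ancestor of b7a3387.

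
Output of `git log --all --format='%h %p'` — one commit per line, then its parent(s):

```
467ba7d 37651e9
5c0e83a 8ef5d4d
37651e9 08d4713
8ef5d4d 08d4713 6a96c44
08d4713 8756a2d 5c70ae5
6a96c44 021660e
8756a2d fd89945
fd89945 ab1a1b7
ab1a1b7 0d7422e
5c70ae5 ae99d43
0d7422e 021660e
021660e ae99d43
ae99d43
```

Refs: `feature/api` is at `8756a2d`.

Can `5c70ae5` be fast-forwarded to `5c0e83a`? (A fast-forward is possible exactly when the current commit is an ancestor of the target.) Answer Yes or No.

Yes

A fast-forward from 5c70ae5 to 5c0e83a is possible iff 5c70ae5 is an ancestor of 5c0e83a.
Ancestors of 5c0e83a: {021660e, 08d4713, 0d7422e, 5c0e83a, 5c70ae5, 6a96c44, 8756a2d, 8ef5d4d, ab1a1b7, ae99d43, fd89945}.
5c70ae5 is among them, so fast-forward is possible.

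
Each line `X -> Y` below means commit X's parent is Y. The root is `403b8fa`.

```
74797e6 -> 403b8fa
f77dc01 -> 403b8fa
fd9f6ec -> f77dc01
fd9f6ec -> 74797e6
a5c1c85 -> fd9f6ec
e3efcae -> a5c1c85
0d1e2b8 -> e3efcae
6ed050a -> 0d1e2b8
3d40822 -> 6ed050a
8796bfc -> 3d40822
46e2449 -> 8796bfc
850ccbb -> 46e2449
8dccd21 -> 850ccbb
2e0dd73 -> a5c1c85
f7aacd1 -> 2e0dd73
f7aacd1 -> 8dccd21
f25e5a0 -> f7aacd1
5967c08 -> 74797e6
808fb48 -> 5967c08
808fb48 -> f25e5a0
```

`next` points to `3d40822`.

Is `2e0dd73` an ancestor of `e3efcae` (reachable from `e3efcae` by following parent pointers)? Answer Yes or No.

Ancestors of e3efcae: {403b8fa, 74797e6, a5c1c85, e3efcae, f77dc01, fd9f6ec}.
2e0dd73 is not in that set, so it is not an ancestor of e3efcae.

No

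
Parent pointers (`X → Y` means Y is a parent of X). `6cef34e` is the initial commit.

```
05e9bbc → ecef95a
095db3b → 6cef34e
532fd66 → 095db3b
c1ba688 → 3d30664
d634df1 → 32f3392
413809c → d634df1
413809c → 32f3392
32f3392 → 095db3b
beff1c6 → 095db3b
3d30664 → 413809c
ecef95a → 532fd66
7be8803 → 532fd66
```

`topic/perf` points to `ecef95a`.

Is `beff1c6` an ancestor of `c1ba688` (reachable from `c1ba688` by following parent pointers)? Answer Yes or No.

Ancestors of c1ba688: {095db3b, 32f3392, 3d30664, 413809c, 6cef34e, c1ba688, d634df1}.
beff1c6 is not in that set, so it is not an ancestor of c1ba688.

No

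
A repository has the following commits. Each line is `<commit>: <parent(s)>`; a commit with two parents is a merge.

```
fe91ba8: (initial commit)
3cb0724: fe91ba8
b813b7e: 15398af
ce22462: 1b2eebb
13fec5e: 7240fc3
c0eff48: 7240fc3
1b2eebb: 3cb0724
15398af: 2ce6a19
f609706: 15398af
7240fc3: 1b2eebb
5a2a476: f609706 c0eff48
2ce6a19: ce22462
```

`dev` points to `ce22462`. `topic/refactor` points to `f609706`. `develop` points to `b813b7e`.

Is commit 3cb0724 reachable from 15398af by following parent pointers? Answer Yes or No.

Yes

Ancestors of 15398af (commits reachable by following parents): {15398af, 1b2eebb, 2ce6a19, 3cb0724, ce22462, fe91ba8}.
3cb0724 is in that set, so it is an ancestor of 15398af.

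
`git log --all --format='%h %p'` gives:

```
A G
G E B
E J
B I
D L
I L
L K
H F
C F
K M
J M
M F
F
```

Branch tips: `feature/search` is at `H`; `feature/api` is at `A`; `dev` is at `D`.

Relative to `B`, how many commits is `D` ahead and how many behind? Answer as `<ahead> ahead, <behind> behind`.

1 ahead, 2 behind

Reachable from D: {D, F, K, L, M}.
Reachable from B: {B, F, I, K, L, M}.
Only in D's history (ahead): {D} — 1.
Only in B's history (behind): {B, I} — 2.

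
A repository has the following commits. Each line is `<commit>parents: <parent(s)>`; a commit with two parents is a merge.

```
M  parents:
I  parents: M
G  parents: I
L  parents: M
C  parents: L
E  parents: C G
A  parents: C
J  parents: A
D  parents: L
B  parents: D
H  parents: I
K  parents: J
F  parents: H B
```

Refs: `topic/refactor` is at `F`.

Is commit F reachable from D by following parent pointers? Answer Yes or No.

No

Ancestors of D: {D, L, M}.
F is not in that set, so it is not an ancestor of D.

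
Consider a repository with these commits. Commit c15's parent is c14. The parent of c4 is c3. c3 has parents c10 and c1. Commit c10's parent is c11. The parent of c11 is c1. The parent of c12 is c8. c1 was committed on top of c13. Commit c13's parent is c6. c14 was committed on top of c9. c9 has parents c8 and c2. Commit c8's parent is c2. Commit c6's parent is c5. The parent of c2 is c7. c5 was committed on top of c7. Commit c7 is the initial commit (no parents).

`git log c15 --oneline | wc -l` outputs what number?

6

Walking parent pointers from c15: reachable set = {c14, c15, c2, c7, c8, c9}.
That is 6 commits.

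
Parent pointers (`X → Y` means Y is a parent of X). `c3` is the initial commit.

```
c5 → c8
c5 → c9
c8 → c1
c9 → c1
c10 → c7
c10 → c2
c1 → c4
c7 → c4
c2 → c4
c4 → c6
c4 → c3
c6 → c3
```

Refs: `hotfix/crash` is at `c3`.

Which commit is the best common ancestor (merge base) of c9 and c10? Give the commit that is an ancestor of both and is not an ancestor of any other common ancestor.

c4

Ancestors of c9: {c1, c3, c4, c6, c9}.
Ancestors of c10: {c10, c2, c3, c4, c6, c7}.
Common ancestors: {c3, c4, c6}.
Among these, c4 is not an ancestor of any other common ancestor — it is the merge base.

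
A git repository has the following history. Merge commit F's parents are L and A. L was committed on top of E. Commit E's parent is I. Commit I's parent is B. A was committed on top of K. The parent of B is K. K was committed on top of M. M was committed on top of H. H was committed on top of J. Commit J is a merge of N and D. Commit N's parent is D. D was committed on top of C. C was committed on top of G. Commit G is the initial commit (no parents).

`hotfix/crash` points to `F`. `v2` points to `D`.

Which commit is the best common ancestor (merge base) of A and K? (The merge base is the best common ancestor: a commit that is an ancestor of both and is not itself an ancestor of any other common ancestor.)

K

Ancestors of A: {A, C, D, G, H, J, K, M, N}.
Ancestors of K: {C, D, G, H, J, K, M, N}.
Common ancestors: {C, D, G, H, J, K, M, N}.
Among these, K is not an ancestor of any other common ancestor — it is the merge base.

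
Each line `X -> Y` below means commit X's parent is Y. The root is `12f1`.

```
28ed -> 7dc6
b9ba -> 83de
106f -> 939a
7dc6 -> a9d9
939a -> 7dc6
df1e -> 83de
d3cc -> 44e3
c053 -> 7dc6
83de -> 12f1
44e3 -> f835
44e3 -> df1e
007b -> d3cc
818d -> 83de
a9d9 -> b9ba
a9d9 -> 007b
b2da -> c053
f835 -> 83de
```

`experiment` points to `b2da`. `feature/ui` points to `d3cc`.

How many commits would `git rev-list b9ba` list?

3

Walking parent pointers from b9ba: reachable set = {12f1, 83de, b9ba}.
That is 3 commits.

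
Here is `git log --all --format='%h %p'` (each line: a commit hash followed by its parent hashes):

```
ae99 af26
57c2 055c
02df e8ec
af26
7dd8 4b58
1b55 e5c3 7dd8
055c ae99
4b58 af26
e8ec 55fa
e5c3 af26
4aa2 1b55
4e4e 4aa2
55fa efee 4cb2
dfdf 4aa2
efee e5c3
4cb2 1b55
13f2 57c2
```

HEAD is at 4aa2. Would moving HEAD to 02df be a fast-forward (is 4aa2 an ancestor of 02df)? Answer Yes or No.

No

A fast-forward from 4aa2 to 02df is possible iff 4aa2 is an ancestor of 02df.
Ancestors of 02df: {02df, 1b55, 4b58, 4cb2, 55fa, 7dd8, af26, e5c3, e8ec, efee}.
4aa2 is not among them, so fast-forward is not possible.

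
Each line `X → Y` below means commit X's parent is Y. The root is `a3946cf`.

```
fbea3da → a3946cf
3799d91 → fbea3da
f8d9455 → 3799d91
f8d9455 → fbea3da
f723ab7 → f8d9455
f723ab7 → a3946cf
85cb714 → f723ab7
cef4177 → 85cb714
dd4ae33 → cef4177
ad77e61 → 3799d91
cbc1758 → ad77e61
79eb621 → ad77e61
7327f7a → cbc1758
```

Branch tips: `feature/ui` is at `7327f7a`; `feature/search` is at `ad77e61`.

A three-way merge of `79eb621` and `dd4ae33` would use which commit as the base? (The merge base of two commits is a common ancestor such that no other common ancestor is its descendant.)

Ancestors of 79eb621: {3799d91, 79eb621, a3946cf, ad77e61, fbea3da}.
Ancestors of dd4ae33: {3799d91, 85cb714, a3946cf, cef4177, dd4ae33, f723ab7, f8d9455, fbea3da}.
Common ancestors: {3799d91, a3946cf, fbea3da}.
Among these, 3799d91 is not an ancestor of any other common ancestor — it is the merge base.

3799d91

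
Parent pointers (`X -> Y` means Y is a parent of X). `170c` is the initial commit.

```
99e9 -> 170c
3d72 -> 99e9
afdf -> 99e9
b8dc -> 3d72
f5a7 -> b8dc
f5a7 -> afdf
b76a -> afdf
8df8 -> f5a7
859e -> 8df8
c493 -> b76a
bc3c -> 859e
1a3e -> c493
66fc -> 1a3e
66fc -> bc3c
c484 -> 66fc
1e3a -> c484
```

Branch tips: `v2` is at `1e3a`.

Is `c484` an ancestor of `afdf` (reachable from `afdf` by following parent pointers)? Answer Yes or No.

No

Ancestors of afdf: {170c, 99e9, afdf}.
c484 is not in that set, so it is not an ancestor of afdf.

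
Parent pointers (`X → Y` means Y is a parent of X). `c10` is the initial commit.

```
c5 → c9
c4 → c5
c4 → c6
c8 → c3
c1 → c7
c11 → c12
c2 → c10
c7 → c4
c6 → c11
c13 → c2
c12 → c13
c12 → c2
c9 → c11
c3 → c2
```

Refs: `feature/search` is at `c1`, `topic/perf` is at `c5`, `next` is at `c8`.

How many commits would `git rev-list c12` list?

4

Walking parent pointers from c12: reachable set = {c10, c12, c13, c2}.
That is 4 commits.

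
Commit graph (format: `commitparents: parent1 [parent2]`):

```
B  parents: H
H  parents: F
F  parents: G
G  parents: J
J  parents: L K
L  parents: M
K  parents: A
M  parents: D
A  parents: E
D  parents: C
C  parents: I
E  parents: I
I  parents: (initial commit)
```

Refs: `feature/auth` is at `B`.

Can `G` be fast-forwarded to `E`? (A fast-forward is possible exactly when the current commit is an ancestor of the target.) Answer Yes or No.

A fast-forward from G to E is possible iff G is an ancestor of E.
Ancestors of E: {E, I}.
G is not among them, so fast-forward is not possible.

No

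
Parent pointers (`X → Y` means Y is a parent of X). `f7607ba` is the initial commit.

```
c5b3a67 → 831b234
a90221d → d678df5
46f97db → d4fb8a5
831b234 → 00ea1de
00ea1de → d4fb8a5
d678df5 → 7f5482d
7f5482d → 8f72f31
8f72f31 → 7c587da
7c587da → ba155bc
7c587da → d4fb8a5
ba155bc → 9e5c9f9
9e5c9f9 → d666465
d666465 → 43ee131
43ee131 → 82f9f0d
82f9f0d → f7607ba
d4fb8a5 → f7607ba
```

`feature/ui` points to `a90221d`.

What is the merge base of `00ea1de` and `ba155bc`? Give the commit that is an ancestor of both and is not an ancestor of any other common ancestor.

f7607ba

Ancestors of 00ea1de: {00ea1de, d4fb8a5, f7607ba}.
Ancestors of ba155bc: {43ee131, 82f9f0d, 9e5c9f9, ba155bc, d666465, f7607ba}.
Common ancestors: {f7607ba}.
The only common ancestor is f7607ba, so it is the merge base.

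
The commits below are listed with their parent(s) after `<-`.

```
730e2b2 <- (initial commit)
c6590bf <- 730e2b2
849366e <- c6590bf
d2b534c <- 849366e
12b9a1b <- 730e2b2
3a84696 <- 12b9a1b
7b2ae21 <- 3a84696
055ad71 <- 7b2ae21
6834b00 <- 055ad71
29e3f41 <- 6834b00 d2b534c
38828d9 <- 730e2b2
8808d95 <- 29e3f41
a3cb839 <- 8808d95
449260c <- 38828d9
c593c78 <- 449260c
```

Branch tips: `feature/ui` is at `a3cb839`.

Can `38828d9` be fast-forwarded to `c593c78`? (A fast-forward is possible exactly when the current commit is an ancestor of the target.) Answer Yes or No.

A fast-forward from 38828d9 to c593c78 is possible iff 38828d9 is an ancestor of c593c78.
Ancestors of c593c78: {38828d9, 449260c, 730e2b2, c593c78}.
38828d9 is among them, so fast-forward is possible.

Yes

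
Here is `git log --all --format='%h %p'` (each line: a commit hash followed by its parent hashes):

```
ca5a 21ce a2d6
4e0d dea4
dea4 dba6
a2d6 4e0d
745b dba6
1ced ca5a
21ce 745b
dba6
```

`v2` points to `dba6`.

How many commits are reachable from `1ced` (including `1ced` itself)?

Walking parent pointers from 1ced: reachable set = {1ced, 21ce, 4e0d, 745b, a2d6, ca5a, dba6, dea4}.
That is 8 commits.

8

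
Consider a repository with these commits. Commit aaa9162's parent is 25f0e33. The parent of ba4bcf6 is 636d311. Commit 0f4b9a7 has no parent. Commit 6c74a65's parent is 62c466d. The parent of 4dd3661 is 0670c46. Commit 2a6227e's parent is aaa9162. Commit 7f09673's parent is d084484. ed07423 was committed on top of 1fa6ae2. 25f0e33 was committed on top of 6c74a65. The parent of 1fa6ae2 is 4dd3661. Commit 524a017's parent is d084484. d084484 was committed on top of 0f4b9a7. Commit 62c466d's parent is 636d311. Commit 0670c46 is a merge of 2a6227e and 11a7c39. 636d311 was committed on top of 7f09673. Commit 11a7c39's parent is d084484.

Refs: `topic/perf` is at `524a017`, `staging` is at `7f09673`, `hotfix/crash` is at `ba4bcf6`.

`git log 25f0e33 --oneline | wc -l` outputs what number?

7

Walking parent pointers from 25f0e33: reachable set = {0f4b9a7, 25f0e33, 62c466d, 636d311, 6c74a65, 7f09673, d084484}.
That is 7 commits.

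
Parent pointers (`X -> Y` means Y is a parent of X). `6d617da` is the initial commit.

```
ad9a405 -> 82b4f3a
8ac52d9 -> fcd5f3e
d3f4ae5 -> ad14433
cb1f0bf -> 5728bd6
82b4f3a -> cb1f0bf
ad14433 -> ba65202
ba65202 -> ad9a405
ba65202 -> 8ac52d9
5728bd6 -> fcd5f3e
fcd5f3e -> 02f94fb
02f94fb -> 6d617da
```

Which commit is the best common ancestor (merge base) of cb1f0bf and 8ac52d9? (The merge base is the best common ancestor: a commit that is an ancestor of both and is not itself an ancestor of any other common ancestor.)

fcd5f3e

Ancestors of cb1f0bf: {02f94fb, 5728bd6, 6d617da, cb1f0bf, fcd5f3e}.
Ancestors of 8ac52d9: {02f94fb, 6d617da, 8ac52d9, fcd5f3e}.
Common ancestors: {02f94fb, 6d617da, fcd5f3e}.
Among these, fcd5f3e is not an ancestor of any other common ancestor — it is the merge base.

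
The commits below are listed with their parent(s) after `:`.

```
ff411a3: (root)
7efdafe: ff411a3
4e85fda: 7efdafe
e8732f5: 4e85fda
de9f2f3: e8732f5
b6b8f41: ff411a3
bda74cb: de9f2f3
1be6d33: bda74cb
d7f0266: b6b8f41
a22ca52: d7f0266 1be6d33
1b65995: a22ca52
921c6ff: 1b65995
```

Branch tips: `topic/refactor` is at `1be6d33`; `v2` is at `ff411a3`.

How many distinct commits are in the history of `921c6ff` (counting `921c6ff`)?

12

Walking parent pointers from 921c6ff: reachable set = {1b65995, 1be6d33, 4e85fda, 7efdafe, 921c6ff, a22ca52, b6b8f41, bda74cb, d7f0266, de9f2f3, e8732f5, ff411a3}.
That is 12 commits.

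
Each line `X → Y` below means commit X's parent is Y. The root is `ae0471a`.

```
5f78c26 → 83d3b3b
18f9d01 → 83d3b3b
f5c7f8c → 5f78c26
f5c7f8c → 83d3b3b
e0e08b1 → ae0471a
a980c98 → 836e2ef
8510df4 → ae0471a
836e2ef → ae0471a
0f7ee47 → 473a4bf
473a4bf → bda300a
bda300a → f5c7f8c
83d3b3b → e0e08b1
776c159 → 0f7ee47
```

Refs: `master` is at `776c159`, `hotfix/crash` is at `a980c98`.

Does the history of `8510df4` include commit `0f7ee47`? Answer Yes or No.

Ancestors of 8510df4: {8510df4, ae0471a}.
0f7ee47 is not in that set, so it is not an ancestor of 8510df4.

No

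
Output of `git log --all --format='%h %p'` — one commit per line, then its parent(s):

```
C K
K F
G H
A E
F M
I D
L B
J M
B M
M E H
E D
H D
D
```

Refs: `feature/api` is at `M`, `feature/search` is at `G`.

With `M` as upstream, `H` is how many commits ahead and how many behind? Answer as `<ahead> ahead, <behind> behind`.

0 ahead, 2 behind

Reachable from H: {D, H}.
Reachable from M: {D, E, H, M}.
Only in H's history (ahead): {} — 0.
Only in M's history (behind): {E, M} — 2.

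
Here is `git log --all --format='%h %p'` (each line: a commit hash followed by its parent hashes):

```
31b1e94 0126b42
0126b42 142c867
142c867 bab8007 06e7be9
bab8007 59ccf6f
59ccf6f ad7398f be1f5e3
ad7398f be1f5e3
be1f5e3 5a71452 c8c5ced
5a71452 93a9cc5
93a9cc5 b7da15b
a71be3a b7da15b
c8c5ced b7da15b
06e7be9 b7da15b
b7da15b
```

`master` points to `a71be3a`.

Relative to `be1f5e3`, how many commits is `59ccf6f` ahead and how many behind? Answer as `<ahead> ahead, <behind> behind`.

Reachable from 59ccf6f: {59ccf6f, 5a71452, 93a9cc5, ad7398f, b7da15b, be1f5e3, c8c5ced}.
Reachable from be1f5e3: {5a71452, 93a9cc5, b7da15b, be1f5e3, c8c5ced}.
Only in 59ccf6f's history (ahead): {59ccf6f, ad7398f} — 2.
Only in be1f5e3's history (behind): {} — 0.

2 ahead, 0 behind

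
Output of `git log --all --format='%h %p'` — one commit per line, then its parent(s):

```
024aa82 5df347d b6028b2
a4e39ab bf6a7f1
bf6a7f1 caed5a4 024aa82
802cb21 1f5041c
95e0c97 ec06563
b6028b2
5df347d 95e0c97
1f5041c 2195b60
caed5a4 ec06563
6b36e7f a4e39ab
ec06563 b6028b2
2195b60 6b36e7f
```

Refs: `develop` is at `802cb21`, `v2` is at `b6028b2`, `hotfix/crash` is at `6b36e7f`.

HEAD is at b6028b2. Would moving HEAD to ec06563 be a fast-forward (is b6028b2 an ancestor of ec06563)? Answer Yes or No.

A fast-forward from b6028b2 to ec06563 is possible iff b6028b2 is an ancestor of ec06563.
Ancestors of ec06563: {b6028b2, ec06563}.
b6028b2 is among them, so fast-forward is possible.

Yes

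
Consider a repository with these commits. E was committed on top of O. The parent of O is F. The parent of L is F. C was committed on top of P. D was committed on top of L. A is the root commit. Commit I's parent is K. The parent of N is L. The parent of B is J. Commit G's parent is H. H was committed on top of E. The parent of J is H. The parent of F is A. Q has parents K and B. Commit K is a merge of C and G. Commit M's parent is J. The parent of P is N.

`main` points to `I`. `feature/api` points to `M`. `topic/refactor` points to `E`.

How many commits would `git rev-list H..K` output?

6

Reachable from K: {A, C, E, F, G, H, K, L, N, O, P}.
Reachable from H: {A, E, F, H, O}.
In K's history but not H's: {C, G, K, L, N, P} — 6 commits.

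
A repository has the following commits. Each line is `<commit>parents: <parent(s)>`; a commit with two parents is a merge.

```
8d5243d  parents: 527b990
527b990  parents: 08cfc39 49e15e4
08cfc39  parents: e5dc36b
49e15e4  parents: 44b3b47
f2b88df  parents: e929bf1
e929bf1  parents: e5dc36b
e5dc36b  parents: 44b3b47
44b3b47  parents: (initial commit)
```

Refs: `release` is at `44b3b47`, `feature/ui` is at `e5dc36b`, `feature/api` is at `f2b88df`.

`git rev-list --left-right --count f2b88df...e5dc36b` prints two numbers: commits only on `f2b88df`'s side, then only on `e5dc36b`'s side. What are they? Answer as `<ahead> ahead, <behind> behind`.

2 ahead, 0 behind

Reachable from f2b88df: {44b3b47, e5dc36b, e929bf1, f2b88df}.
Reachable from e5dc36b: {44b3b47, e5dc36b}.
Only in f2b88df's history (ahead): {e929bf1, f2b88df} — 2.
Only in e5dc36b's history (behind): {} — 0.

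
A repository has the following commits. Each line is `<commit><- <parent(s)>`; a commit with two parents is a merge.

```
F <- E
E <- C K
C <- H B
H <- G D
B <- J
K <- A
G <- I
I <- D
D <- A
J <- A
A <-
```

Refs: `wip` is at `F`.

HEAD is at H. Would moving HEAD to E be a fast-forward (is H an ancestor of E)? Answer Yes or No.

Yes

A fast-forward from H to E is possible iff H is an ancestor of E.
Ancestors of E: {A, B, C, D, E, G, H, I, J, K}.
H is among them, so fast-forward is possible.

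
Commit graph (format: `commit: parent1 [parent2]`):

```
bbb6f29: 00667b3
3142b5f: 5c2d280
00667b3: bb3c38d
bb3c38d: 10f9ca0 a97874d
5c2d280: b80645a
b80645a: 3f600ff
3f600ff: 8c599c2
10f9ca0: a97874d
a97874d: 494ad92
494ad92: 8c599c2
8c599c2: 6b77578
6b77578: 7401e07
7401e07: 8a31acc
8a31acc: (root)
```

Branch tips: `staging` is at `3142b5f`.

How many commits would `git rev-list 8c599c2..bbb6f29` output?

6

Reachable from bbb6f29: {00667b3, 10f9ca0, 494ad92, 6b77578, 7401e07, 8a31acc, 8c599c2, a97874d, bb3c38d, bbb6f29}.
Reachable from 8c599c2: {6b77578, 7401e07, 8a31acc, 8c599c2}.
In bbb6f29's history but not 8c599c2's: {00667b3, 10f9ca0, 494ad92, a97874d, bb3c38d, bbb6f29} — 6 commits.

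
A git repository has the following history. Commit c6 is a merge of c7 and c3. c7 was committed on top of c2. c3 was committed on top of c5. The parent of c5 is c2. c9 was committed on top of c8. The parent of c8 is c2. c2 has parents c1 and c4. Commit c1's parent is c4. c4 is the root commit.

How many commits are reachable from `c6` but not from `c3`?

Reachable from c6: {c1, c2, c3, c4, c5, c6, c7}.
Reachable from c3: {c1, c2, c3, c4, c5}.
In c6's history but not c3's: {c6, c7} — 2 commits.

2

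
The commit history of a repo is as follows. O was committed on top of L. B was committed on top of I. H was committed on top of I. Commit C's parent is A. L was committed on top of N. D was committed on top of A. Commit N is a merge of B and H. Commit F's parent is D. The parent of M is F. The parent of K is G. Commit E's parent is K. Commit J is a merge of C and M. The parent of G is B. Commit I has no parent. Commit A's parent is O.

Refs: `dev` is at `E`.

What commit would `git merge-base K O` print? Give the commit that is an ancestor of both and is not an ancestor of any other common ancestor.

Ancestors of K: {B, G, I, K}.
Ancestors of O: {B, H, I, L, N, O}.
Common ancestors: {B, I}.
Among these, B is not an ancestor of any other common ancestor — it is the merge base.

B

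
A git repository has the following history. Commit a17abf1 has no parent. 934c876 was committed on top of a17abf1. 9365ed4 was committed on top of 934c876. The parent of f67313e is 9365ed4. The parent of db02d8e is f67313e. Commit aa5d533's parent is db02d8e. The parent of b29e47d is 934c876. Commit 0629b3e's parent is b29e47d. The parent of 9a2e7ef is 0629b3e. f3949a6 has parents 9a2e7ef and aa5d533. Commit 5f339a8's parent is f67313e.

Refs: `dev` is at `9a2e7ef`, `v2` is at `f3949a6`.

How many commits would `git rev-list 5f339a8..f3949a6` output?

6

Reachable from f3949a6: {0629b3e, 934c876, 9365ed4, 9a2e7ef, a17abf1, aa5d533, b29e47d, db02d8e, f3949a6, f67313e}.
Reachable from 5f339a8: {5f339a8, 934c876, 9365ed4, a17abf1, f67313e}.
In f3949a6's history but not 5f339a8's: {0629b3e, 9a2e7ef, aa5d533, b29e47d, db02d8e, f3949a6} — 6 commits.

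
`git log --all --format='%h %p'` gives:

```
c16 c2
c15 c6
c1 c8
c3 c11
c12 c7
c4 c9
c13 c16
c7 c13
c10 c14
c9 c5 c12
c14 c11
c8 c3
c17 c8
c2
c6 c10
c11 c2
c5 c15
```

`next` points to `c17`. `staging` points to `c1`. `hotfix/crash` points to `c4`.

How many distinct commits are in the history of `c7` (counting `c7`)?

4

Walking parent pointers from c7: reachable set = {c13, c16, c2, c7}.
That is 4 commits.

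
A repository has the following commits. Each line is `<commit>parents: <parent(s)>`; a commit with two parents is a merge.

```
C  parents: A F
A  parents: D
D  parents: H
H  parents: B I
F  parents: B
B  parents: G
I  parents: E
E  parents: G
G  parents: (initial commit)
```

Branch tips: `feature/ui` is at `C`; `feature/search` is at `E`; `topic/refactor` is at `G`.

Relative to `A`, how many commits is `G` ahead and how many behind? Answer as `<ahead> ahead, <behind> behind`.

0 ahead, 6 behind

Reachable from G: {G}.
Reachable from A: {A, B, D, E, G, H, I}.
Only in G's history (ahead): {} — 0.
Only in A's history (behind): {A, B, D, E, H, I} — 6.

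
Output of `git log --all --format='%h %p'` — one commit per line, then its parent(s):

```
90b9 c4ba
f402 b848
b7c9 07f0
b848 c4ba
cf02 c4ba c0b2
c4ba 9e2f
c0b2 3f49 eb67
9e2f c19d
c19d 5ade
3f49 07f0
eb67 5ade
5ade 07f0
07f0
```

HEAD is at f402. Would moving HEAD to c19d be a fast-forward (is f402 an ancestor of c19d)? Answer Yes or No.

A fast-forward from f402 to c19d is possible iff f402 is an ancestor of c19d.
Ancestors of c19d: {07f0, 5ade, c19d}.
f402 is not among them, so fast-forward is not possible.

No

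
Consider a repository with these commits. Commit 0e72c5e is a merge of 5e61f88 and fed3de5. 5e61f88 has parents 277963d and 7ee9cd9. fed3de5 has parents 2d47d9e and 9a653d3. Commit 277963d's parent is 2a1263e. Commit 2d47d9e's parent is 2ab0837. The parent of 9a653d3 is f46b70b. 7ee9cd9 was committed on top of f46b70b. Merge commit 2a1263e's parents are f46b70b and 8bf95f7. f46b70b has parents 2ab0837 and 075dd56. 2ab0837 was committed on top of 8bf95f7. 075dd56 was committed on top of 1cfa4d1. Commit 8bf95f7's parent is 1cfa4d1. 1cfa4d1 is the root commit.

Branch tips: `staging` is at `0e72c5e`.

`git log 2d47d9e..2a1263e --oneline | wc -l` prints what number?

Reachable from 2a1263e: {075dd56, 1cfa4d1, 2a1263e, 2ab0837, 8bf95f7, f46b70b}.
Reachable from 2d47d9e: {1cfa4d1, 2ab0837, 2d47d9e, 8bf95f7}.
In 2a1263e's history but not 2d47d9e's: {075dd56, 2a1263e, f46b70b} — 3 commits.

3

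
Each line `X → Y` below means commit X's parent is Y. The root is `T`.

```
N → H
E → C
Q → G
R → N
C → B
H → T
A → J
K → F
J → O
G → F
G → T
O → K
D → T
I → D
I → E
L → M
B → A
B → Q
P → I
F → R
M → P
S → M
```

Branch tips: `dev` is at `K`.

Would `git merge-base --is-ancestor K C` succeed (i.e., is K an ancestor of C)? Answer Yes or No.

Ancestors of C (commits reachable by following parents): {A, B, C, F, G, H, J, K, N, O, Q, R, T}.
K is in that set, so it is an ancestor of C.

Yes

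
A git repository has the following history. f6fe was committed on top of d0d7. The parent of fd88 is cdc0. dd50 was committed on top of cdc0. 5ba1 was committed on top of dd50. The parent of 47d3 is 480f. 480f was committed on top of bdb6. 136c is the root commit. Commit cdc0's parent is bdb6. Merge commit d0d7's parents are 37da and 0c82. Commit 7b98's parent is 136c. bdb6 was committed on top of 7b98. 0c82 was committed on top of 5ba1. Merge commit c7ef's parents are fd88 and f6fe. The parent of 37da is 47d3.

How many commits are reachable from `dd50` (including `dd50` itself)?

Walking parent pointers from dd50: reachable set = {136c, 7b98, bdb6, cdc0, dd50}.
That is 5 commits.

5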